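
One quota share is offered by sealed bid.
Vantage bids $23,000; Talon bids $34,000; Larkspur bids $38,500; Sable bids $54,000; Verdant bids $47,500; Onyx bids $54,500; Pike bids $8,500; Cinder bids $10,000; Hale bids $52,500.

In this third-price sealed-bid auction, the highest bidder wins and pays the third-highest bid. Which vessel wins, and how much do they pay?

Onyx pays $52,500

Sorting bids: 54,500 (Onyx) > 54,000 (Sable) > 52,500 (Hale) > 47,500 (Verdant) > 38,500 (Larkspur) > 34,000 (Talon) > …
Onyx wins; payment is bid #3 in the ranking = $52,500.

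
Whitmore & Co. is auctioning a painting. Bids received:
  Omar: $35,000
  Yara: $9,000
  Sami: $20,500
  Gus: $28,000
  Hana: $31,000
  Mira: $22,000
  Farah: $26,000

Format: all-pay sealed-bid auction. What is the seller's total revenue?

Total revenue: $171,500

Bids in order: 35,000 (Omar) > 31,000 (Hana) > 28,000 (Gus) > 26,000 (Farah) > 22,000 (Mira) > 20,500 (Sami) > …
Omar wins with the top bid; all bids are sunk regardless.
Every bidder forfeits their bid regardless of winning.
Revenue = 35,000 + 9,000 + 20,500 + 28,000 + 31,000 + 22,000 + 26,000 = $171,500.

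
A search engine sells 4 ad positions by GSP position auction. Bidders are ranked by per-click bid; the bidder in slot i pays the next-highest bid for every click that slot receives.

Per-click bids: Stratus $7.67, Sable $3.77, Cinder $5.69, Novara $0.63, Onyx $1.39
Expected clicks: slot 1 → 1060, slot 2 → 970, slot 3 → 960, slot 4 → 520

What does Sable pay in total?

Per-click bids in order: $7.67 (Stratus) > $5.69 (Cinder) > $3.77 (Sable) > $1.39 (Onyx) > $0.63 (Novara)
Sable holds slot 3 → pays next bid $1.39 × 960 clicks = $1334.40.

Sable pays $1334.40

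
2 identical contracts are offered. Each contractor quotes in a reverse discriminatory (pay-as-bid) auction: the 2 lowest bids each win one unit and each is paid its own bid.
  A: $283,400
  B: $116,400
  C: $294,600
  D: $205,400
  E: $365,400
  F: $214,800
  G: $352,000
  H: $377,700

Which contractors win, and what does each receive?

B $116,400, D $205,400

Sorting: 116,400 (B), 205,400 (D), 214,800 (F), 283,400 (A), …
Lowest 2: B, D.
Each winner is paid its own bid: B $116,400, D $205,400.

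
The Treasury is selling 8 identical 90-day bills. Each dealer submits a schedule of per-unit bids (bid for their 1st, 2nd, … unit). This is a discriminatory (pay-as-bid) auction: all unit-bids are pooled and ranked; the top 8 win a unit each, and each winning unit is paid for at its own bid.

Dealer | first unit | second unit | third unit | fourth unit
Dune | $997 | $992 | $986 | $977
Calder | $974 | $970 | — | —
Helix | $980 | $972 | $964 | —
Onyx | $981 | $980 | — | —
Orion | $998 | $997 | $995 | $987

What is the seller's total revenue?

Total revenue: $7,933

All unit-bids, highest first — top 8: 998 (Orion-1), 997 (Dune-1), 997 (Orion-2), 995 (Orion-3), 992 (Dune-2), 987 (Orion-4), 986 (Dune-3), 981 (Onyx-1)
Next rejected bid: $980 (not a price — pay-as-bid).
Each winning unit pays its own bid.
Revenue = 998 + 997 + 997 + 995 + 992 + 987 + 986 + 981 = $7,933.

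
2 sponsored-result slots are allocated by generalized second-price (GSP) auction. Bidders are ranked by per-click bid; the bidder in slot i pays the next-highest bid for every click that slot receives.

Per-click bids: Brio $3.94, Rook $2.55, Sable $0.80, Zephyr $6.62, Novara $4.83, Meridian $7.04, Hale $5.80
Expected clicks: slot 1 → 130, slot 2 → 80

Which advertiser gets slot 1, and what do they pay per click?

Meridian; $6.62 per click

Ranked by bid: $7.04 (Meridian) > $6.62 (Zephyr) > $5.80 (Hale) > …
Slot 1 goes to the first-ranked bidder, Meridian, who pays the next bid down: $6.62/click.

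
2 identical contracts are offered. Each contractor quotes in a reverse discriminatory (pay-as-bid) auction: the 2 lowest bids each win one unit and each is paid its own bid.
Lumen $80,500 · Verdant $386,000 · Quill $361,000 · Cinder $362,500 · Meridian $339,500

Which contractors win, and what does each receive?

Lumen $80,500, Meridian $339,500

Bids ranked low→high: 80,500 (Lumen), 339,500 (Meridian), 361,000 (Quill), 362,500 (Cinder), …
Lowest 2: Lumen, Meridian.
Each winner is paid its own bid: Lumen $80,500, Meridian $339,500.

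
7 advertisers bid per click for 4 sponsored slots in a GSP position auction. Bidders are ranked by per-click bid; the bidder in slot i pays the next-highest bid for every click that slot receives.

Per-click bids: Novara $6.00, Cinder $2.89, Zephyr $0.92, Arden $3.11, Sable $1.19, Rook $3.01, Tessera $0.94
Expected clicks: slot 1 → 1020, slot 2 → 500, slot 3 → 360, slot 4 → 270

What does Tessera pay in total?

Sorting advertisers: $6.00 (Novara) > $3.11 (Arden) > $3.01 (Rook) > $2.89 (Cinder) > $1.19 (Sable) > …
Tessera ranks below slot 4 → no slot, pays nothing.

Tessera pays $0.00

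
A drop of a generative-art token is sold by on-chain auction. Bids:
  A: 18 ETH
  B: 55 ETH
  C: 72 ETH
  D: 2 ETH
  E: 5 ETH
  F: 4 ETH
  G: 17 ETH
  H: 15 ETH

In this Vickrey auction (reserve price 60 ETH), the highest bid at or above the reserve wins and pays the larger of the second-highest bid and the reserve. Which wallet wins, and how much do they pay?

Bids in order: 72 (C) > 55 (B) > 18 (A) > 17 (G) > 15 (H) > 5 (E) > …
Highest eligible bid: C at 72 ETH.
max(second-highest 55 ETH, reserve 60 ETH) = 60 ETH.

C pays 60 ETH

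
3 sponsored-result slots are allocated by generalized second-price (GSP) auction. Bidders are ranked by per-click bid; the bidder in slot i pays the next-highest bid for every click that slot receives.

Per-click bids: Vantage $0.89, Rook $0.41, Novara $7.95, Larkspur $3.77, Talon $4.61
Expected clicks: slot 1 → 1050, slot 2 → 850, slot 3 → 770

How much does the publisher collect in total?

Total revenue: $8730.30

Per-click bids in order: $7.95 (Novara) > $4.61 (Talon) > $3.77 (Larkspur) > $0.89 (Vantage) > …
Slot 1: Novara pays $4.61 × 1050 = $4840.50
Slot 2: Talon pays $3.77 × 850 = $3204.50
Slot 3: Larkspur pays $0.89 × 770 = $685.30
Total = $8730.30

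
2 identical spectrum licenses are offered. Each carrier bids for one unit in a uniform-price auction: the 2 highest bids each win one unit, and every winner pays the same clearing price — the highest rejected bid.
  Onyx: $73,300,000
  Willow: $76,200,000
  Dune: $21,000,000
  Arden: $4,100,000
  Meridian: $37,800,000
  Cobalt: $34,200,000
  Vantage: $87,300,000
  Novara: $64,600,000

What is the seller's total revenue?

Total revenue: $146,600,000

Bids ranked high→low: 87,300,000 (Vantage), 76,200,000 (Willow), 73,300,000 (Onyx), 64,600,000 (Novara), …
Top 2: Vantage, Willow.
Highest unsuccessful bid: $73,300,000 → clearing price.
Total revenue = 2 × $73,300,000 = $146,600,000.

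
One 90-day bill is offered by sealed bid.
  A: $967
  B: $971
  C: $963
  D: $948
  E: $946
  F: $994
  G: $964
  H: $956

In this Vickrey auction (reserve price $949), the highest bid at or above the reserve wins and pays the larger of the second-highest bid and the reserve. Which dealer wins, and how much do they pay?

Bids ranked: 994 (F) > 971 (B) > 967 (A) > 964 (G) > 963 (C) > 956 (H) > …
Highest eligible bid: F at $994.
Second-highest bid $971 exceeds the reserve $949 → payment $971.

F pays $971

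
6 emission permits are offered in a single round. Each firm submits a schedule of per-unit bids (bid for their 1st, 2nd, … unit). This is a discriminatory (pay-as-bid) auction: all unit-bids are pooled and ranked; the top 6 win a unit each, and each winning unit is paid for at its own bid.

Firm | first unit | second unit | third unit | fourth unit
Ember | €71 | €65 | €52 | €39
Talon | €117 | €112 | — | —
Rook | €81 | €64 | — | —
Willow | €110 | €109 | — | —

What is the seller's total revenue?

Total revenue: €600

Merging the schedules and taking the best 6: 117 (Talon-1), 112 (Talon-2), 110 (Willow-1), 109 (Willow-2), 81 (Rook-1), 71 (Ember-1)
Next rejected bid: €65 (not a price — pay-as-bid).
Each winning unit pays its own bid.
Revenue = 117 + 112 + 110 + 109 + 81 + 71 = €600.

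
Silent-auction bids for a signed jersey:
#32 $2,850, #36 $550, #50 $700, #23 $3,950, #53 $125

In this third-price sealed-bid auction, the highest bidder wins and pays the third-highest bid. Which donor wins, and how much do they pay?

#23 pays $700

Third-price sealed-bid auction: the highest bidder wins and pays the third-highest bid.
Bids ranked: 3,950 (#23) > 2,850 (#32) > 700 (#50) > 550 (#36) > 125 (#53)
#23 is highest; pays the third-highest bid, $700.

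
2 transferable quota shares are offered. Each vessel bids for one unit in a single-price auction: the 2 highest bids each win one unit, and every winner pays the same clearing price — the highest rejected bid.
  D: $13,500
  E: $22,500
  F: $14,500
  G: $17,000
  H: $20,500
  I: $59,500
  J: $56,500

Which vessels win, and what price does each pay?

I, J; each pays $22,500

Ordering the bids: 59,500 (I), 56,500 (J), 22,500 (E), 20,500 (H), …
The 2 highest are I, J.
First losing bid is E's $22,500, which sets the uniform price.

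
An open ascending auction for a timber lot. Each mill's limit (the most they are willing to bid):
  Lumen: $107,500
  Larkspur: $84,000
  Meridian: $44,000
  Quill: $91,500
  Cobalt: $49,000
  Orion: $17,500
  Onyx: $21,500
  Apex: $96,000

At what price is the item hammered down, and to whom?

Lumen wins at $96,000

Open ascending-bid auction: the price rises until one bidder remains; the winner pays the price at which the last rival dropped out.
Limits in order: 107,500 (Lumen) > 96,000 (Apex) > 91,500 (Quill) > 84,000 (Larkspur) > 49,000 (Cobalt) > 44,000 (Meridian) > …
Apex is the last rival to drop out, at $96,000; Lumen remains and wins at that price.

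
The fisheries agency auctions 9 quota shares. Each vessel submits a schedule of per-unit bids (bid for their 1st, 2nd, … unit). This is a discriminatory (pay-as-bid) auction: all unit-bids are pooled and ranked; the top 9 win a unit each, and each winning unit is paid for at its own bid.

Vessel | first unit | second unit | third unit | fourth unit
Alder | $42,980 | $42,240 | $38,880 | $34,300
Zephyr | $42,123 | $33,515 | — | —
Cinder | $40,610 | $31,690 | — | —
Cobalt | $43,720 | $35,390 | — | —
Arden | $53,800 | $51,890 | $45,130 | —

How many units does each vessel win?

Pooled unit-bids ranked (top 9): 53,800 (Arden-1), 51,890 (Arden-2), 45,130 (Arden-3), 43,720 (Cobalt-1), 42,980 (Alder-1), 42,240 (Alder-2), 42,123 (Zephyr-1), 40,610 (Cinder-1), 38,880 (Alder-3)
Next rejected bid: $35,390 (not a price — pay-as-bid).
Allocation: Alder 3, Arden 3, Cinder 1, Cobalt 1, Zephyr 1.

Alder 3, Arden 3, Cinder 1, Cobalt 1, Zephyr 1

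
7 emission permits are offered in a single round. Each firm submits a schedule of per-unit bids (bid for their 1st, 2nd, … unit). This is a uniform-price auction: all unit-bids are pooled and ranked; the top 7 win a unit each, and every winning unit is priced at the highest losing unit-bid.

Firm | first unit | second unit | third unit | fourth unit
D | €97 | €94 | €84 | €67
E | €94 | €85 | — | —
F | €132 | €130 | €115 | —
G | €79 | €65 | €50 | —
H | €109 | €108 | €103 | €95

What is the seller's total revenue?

All unit-bids, highest first — top 7: 132 (F-1), 130 (F-2), 115 (F-3), 109 (H-1), 108 (H-2), 103 (H-3), 97 (D-1)
The (k+1)-th unit-bid is €95.
Allocation: D 1, F 3, H 3. Every unit priced at €95.
Revenue = 7 × 95 = €665.

Total revenue: €665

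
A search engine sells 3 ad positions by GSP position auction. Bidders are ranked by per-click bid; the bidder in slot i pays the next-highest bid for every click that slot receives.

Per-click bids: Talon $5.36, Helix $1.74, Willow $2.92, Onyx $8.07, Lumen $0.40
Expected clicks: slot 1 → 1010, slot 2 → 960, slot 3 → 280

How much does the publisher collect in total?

Sorting advertisers: $8.07 (Onyx) > $5.36 (Talon) > $2.92 (Willow) > $1.74 (Helix) > …
Slot 1: Onyx pays $5.36 × 1010 = $5413.60
Slot 2: Talon pays $2.92 × 960 = $2803.20
Slot 3: Willow pays $1.74 × 280 = $487.20
Total = $8704.00

Total revenue: $8704.00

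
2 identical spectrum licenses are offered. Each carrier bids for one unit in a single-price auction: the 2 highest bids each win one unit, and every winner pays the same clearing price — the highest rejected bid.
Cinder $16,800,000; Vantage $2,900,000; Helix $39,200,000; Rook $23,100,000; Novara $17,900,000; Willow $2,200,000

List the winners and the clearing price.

Ordering the bids: 39,200,000 (Helix), 23,100,000 (Rook), 17,900,000 (Novara), 16,800,000 (Cinder), …
Top 2: Helix, Rook.
Clearing price = highest rejected bid = $17,900,000.

Helix, Rook; each pays $17,900,000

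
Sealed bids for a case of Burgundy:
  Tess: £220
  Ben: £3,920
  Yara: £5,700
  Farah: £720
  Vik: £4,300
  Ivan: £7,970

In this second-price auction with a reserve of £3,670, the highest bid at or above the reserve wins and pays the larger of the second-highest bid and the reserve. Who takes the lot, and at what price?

Sorting bids: 7,970 (Ivan) > 5,700 (Yara) > 4,300 (Vik) > 3,920 (Ben) > 720 (Farah) > 220 (Tess)
Ivan has the top bid at or above the reserve (£7,970).
max(second-highest £5,700, reserve £3,670) = £5,700; the reserve does not bind.

Ivan pays £5,700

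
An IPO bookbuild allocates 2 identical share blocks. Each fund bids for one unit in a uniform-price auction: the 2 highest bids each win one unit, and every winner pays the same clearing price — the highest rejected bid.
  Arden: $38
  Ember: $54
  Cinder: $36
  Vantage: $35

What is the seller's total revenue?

Total revenue: $72

Bids ranked high→low: 54 (Ember), 38 (Arden), 36 (Cinder), 35 (Vantage)
The 2 highest are Ember, Arden.
First losing bid is Cinder's $36, which sets the uniform price.
Total revenue = 2 × $36 = $72.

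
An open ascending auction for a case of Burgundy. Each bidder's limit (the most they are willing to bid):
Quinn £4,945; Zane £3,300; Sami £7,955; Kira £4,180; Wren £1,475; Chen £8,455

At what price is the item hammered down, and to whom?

Rule: the price rises until one bidder remains; the winner pays the price at which the last rival dropped out.
Limits in order: 8,455 (Chen) > 7,955 (Sami) > 4,945 (Quinn) > 4,180 (Kira) > 3,300 (Zane) > 1,475 (Wren)
Once the price passes £7,955, only Chen is left; the hammer falls at Sami's limit of £7,955.

Chen wins at £7,955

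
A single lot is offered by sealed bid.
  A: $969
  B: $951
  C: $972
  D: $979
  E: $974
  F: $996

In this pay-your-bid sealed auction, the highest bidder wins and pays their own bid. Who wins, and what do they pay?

Bids in order: 996 (F) > 979 (D) > 974 (E) > 972 (C) > 969 (A) > 951 (B)
F has the highest bid and pays exactly that: $996.

F pays $996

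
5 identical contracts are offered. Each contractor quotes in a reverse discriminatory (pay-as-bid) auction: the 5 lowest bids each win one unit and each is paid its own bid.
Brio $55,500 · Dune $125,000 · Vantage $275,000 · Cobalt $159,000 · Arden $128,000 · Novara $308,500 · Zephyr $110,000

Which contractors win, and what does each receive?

Brio $55,500, Zephyr $110,000, Dune $125,000, Arden $128,000, Cobalt $159,000

Bids ranked low→high: 55,500 (Brio), 110,000 (Zephyr), 125,000 (Dune), 128,000 (Arden), 159,000 (Cobalt), 275,000 (Vantage), 308,500 (Novara)
The 5 lowest are Brio, Zephyr, Dune, Arden, Cobalt.
Each winner is paid its own bid: Brio $55,500, Zephyr $110,000, Dune $125,000, Arden $128,000, Cobalt $159,000.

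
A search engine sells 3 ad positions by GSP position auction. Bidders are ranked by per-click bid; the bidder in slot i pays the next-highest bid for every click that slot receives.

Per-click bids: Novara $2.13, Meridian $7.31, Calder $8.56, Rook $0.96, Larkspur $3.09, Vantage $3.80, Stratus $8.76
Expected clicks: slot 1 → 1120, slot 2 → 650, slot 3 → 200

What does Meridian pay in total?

Sorting advertisers: $8.76 (Stratus) > $8.56 (Calder) > $7.31 (Meridian) > $3.80 (Vantage) > …
Meridian holds slot 3 → pays next bid $3.80 × 200 clicks = $760.00.

Meridian pays $760.00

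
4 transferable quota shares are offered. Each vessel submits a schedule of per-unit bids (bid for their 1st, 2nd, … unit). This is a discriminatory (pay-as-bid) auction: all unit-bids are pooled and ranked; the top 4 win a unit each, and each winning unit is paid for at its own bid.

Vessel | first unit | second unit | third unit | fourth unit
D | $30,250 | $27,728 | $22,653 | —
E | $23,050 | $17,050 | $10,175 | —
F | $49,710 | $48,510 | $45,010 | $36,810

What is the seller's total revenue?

Pooled unit-bids ranked (top 4): 49,710 (F-1), 48,510 (F-2), 45,010 (F-3), 36,810 (F-4)
Next rejected bid: $30,250 (not a price — pay-as-bid).
Each winning unit pays its own bid.
Revenue = 49,710 + 48,510 + 45,010 + 36,810 = $180,040.

Total revenue: $180,040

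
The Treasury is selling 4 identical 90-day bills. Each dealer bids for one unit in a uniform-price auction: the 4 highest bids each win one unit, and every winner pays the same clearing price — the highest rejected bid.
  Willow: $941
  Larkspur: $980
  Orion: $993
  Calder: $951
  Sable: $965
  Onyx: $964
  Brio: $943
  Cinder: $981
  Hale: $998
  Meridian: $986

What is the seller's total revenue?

Sorting: 998 (Hale), 993 (Orion), 986 (Meridian), 981 (Cinder), 980 (Larkspur), 965 (Sable), …
The 4 highest are Hale, Orion, Meridian, Cinder.
First losing bid is Larkspur's $980, which sets the uniform price.
Total revenue = 4 × $980 = $3,920.

Total revenue: $3,920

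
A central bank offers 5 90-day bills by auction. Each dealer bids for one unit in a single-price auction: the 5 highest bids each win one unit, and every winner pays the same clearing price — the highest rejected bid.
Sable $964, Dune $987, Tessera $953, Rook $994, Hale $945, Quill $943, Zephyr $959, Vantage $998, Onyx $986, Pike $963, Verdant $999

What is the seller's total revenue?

Sorting: 999 (Verdant), 998 (Vantage), 994 (Rook), 987 (Dune), 986 (Onyx), 964 (Sable), 963 (Pike), …
The 5 highest are Verdant, Vantage, Rook, Dune, Onyx.
Highest unsuccessful bid: $964 → clearing price.
Total revenue = 5 × $964 = $4,820.

Total revenue: $4,820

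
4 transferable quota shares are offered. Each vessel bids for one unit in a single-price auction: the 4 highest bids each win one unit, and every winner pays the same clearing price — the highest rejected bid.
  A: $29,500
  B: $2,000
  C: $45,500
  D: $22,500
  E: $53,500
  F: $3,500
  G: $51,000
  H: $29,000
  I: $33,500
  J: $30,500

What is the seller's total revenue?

Total revenue: $122,000

Ordering the bids: 53,500 (E), 51,000 (G), 45,500 (C), 33,500 (I), 30,500 (J), 29,500 (A), …
Winners (4 units): E, G, C, I.
Highest unsuccessful bid: $30,500 → clearing price.
Total revenue = 4 × $30,500 = $122,000.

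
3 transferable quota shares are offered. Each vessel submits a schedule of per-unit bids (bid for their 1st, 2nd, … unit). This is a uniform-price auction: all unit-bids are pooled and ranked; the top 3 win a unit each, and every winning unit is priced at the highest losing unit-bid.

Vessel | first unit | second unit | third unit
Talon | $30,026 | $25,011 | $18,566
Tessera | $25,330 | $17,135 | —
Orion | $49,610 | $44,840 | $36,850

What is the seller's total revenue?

All unit-bids, highest first — top 3: 49,610 (Orion-1), 44,840 (Orion-2), 36,850 (Orion-3)
The (k+1)-th unit-bid is $30,026.
Allocation: Orion 3. Every unit priced at $30,026.
Revenue = 3 × 30,026 = $90,078.

Total revenue: $90,078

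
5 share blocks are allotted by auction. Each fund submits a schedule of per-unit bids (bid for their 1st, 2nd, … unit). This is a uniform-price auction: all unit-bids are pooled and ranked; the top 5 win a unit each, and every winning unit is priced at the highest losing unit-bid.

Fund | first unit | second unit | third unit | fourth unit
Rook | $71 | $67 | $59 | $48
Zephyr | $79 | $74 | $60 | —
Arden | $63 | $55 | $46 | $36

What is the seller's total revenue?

All unit-bids, highest first — top 5: 79 (Zephyr-1), 74 (Zephyr-2), 71 (Rook-1), 67 (Rook-2), 63 (Arden-1)
The (k+1)-th unit-bid is $60.
Allocation: Arden 1, Rook 2, Zephyr 2. Every unit priced at $60.
Revenue = 5 × 60 = $300.

Total revenue: $300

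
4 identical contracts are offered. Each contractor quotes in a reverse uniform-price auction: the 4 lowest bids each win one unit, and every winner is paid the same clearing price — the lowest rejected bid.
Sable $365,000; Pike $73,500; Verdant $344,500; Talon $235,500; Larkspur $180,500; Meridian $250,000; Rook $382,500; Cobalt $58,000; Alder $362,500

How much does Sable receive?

Sorting: 58,000 (Cobalt), 73,500 (Pike), 180,500 (Larkspur), 235,500 (Talon), 250,000 (Meridian), 344,500 (Verdant), …
The 4 lowest are Cobalt, Pike, Larkspur, Talon.
First losing bid is Meridian's $250,000, which sets the uniform price.
Sable does not win → is paid $0.

Sable is paid $0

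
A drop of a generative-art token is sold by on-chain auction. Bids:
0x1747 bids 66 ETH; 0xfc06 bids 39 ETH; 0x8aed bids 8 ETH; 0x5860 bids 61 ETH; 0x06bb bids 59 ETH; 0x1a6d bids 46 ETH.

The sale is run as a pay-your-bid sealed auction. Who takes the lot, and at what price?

0x1747 pays 66 ETH

Bids ranked: 66 (0x1747) > 61 (0x5860) > 59 (0x06bb) > 46 (0x1a6d) > 39 (0xfc06) > 8 (0x8aed)
First-price: 0x1747 pays what they bid, 66 ETH.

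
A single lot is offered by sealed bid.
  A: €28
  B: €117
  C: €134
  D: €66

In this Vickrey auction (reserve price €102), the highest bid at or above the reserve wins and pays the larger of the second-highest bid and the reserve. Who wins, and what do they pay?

Rule: the highest bid at or above the reserve wins and pays the larger of the second-highest bid and the reserve.
Bids ranked: 134 (C) > 117 (B) > 66 (D) > 28 (A)
C has the top bid at or above the reserve (€134).
max(second-highest €117, reserve €102) = €117; the reserve does not bind.

C pays €117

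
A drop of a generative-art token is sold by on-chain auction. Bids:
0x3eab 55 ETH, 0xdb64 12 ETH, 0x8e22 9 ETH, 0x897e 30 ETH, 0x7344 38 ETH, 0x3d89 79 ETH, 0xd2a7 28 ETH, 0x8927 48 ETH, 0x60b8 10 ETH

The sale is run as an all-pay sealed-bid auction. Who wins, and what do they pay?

Bids in order: 79 (0x3d89) > 55 (0x3eab) > 48 (0x8927) > 38 (0x7344) > 30 (0x897e) > 28 (0xd2a7) > …
0x3d89 is highest and takes the item; every bidder forfeits their bid.

0x3d89 pays 79 ETH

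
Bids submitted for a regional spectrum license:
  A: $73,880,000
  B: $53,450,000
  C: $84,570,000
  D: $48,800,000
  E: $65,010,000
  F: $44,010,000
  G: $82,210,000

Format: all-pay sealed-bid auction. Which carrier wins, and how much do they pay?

C pays $84,570,000

Bids ranked: 84,570,000 (C) > 82,210,000 (G) > 73,880,000 (A) > 65,010,000 (E) > 53,450,000 (B) > 48,800,000 (D) > …
C is highest and takes the item; every bidder forfeits their bid.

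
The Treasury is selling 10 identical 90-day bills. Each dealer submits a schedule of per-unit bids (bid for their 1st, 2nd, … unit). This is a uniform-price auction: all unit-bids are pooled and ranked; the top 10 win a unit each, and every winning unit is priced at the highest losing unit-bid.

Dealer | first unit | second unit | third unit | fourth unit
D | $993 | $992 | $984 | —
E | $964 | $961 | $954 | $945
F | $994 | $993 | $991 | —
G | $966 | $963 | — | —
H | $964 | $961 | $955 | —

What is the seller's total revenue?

Pooled unit-bids ranked (top 10): 994 (F-1), 993 (D-1), 993 (F-2), 992 (D-2), 991 (F-3), 984 (D-3), 966 (G-1), 964 (E-1), 964 (H-1), 963 (G-2)
The (k+1)-th unit-bid is $961.
Allocation: D 3, E 1, F 3, G 2, H 1. Every unit priced at $961.
Revenue = 10 × 961 = $9,610.

Total revenue: $9,610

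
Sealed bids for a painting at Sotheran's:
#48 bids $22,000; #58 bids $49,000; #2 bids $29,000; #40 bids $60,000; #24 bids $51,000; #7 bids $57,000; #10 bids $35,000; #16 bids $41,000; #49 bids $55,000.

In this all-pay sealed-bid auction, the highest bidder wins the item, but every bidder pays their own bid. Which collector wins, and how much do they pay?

#40 pays $60,000

Sorting bids: 60,000 (#40) > 57,000 (#7) > 55,000 (#49) > 51,000 (#24) > 49,000 (#58) > 41,000 (#16) > …
#40 is highest and takes the item; every bidder forfeits their bid.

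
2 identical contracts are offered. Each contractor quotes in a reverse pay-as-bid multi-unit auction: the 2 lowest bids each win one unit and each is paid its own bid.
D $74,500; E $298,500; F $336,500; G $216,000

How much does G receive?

G is paid $216,000

Bids ranked low→high: 74,500 (D), 216,000 (G), 298,500 (E), 336,500 (F)
Lowest 2: D, G.
G wins → own bid $216,000.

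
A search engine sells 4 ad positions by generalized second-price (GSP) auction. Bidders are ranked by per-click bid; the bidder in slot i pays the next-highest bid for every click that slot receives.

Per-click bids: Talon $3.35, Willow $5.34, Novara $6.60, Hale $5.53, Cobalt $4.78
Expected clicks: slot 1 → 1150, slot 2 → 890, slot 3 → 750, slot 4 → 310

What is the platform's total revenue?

Total revenue: $15735.60

Per-click bids in order: $6.60 (Novara) > $5.53 (Hale) > $5.34 (Willow) > $4.78 (Cobalt) > $3.35 (Talon)
Slot 1: Novara pays $5.53 × 1150 = $6359.50
Slot 2: Hale pays $5.34 × 890 = $4752.60
Slot 3: Willow pays $4.78 × 750 = $3585.00
Slot 4: Cobalt pays $3.35 × 310 = $1038.50
Total = $15735.60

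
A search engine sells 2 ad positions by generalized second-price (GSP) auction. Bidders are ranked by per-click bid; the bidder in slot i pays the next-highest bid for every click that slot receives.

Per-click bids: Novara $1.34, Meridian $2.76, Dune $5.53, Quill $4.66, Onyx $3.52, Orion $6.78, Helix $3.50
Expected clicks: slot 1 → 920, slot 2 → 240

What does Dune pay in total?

Dune pays $1118.40

Ranked by bid: $6.78 (Orion) > $5.53 (Dune) > $4.66 (Quill) > …
Dune holds slot 2 → pays next bid $4.66 × 240 clicks = $1118.40.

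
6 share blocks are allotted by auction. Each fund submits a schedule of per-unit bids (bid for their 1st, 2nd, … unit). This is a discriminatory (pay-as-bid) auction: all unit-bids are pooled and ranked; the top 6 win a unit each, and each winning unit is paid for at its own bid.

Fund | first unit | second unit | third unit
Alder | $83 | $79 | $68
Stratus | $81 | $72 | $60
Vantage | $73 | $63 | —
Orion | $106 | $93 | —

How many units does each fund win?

All unit-bids, highest first — top 6: 106 (Orion-1), 93 (Orion-2), 83 (Alder-1), 81 (Stratus-1), 79 (Alder-2), 73 (Vantage-1)
Next rejected bid: $72 (not a price — pay-as-bid).
Allocation: Alder 2, Orion 2, Stratus 1, Vantage 1.

Alder 2, Orion 2, Stratus 1, Vantage 1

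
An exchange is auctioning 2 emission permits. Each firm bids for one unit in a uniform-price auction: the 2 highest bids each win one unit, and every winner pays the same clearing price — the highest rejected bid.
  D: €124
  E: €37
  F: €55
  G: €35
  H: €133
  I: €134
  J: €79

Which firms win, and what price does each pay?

Bids ranked high→low: 134 (I), 133 (H), 124 (D), 79 (J), …
Top 2: I, H.
Highest unsuccessful bid: €124 → clearing price.

I, H; each pays €124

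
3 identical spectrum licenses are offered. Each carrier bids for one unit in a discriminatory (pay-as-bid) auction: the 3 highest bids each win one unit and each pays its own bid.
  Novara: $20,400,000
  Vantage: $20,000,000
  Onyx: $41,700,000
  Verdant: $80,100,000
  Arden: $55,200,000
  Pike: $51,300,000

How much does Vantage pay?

Vantage pays $0

Bids ranked high→low: 80,100,000 (Verdant), 55,200,000 (Arden), 51,300,000 (Pike), 41,700,000 (Onyx), 20,400,000 (Novara), …
The 3 highest are Verdant, Arden, Pike.
Vantage does not win → $0.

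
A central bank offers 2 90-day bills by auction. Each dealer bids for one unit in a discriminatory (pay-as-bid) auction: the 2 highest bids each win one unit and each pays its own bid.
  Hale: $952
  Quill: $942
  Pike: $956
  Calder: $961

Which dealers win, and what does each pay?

Ordering the bids: 961 (Calder), 956 (Pike), 952 (Hale), 942 (Quill)
Top 2: Calder, Pike.
Each winner pays its own bid: Calder $961, Pike $956.

Calder $961, Pike $956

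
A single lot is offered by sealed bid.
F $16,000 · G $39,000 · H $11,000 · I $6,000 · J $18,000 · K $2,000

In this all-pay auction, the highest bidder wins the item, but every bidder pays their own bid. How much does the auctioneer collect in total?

Sorting bids: 39,000 (G) > 18,000 (J) > 16,000 (F) > 11,000 (H) > 6,000 (I) > 2,000 (K)
G wins with the top bid; all bids are sunk regardless.
Every bidder forfeits their bid regardless of winning.
Revenue = 16,000 + 39,000 + 11,000 + 6,000 + 18,000 + 2,000 = $92,000.

Total revenue: $92,000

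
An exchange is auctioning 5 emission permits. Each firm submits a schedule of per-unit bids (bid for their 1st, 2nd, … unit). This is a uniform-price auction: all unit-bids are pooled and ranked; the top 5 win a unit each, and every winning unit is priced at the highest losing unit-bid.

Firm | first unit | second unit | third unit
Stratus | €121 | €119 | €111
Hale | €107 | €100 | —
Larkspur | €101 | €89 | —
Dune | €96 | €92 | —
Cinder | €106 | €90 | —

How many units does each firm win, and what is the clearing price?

Merging the schedules and taking the best 5: 121 (Stratus-1), 119 (Stratus-2), 111 (Stratus-3), 107 (Hale-1), 106 (Cinder-1)
Highest rejected unit-bid = €101.
Allocation: Cinder 1, Hale 1, Stratus 3.

Cinder 1, Hale 1, Stratus 3; clearing price €101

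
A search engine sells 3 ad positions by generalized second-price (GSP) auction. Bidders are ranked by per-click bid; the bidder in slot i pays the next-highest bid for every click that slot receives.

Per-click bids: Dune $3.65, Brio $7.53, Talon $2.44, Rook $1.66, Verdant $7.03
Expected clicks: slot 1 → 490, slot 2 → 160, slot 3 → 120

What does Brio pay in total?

Brio pays $3444.70

Per-click bids in order: $7.53 (Brio) > $7.03 (Verdant) > $3.65 (Dune) > $2.44 (Talon) > …
Brio holds slot 1 → pays next bid $7.03 × 490 clicks = $3444.70.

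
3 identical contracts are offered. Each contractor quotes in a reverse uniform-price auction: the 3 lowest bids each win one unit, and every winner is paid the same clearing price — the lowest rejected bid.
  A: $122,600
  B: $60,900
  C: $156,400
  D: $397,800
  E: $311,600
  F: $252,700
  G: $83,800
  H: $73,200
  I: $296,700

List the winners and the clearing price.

B, H, G; each is paid $122,600

Bids ranked low→high: 60,900 (B), 73,200 (H), 83,800 (G), 122,600 (A), 156,400 (C), …
The 3 lowest are B, H, G.
First losing bid is A's $122,600, which sets the uniform price.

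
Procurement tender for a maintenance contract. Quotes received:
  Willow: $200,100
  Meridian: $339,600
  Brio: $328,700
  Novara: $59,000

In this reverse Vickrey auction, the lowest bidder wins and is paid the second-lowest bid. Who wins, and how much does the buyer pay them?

Novara is paid $200,100

Reverse Vickrey auction: the lowest bidder wins and is paid the second-lowest bid.
Bids ranked: 59,000 (Novara) < 200,100 (Willow) < 328,700 (Brio) < 339,600 (Meridian)
Second-price: Novara is paid Willow's bid of $200,100.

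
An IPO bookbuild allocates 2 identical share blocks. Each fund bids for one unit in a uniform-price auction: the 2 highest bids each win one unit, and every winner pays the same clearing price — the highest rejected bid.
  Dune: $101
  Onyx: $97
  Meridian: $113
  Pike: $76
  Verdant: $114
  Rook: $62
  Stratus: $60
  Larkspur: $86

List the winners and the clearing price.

Bids ranked high→low: 114 (Verdant), 113 (Meridian), 101 (Dune), 97 (Onyx), …
The 2 highest are Verdant, Meridian.
First losing bid is Dune's $101, which sets the uniform price.

Verdant, Meridian; each pays $101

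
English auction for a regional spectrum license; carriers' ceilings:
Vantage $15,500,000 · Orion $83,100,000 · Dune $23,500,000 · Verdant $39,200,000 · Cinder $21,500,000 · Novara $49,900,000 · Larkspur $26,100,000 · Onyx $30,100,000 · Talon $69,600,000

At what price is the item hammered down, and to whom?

Sorting limits: 83,100,000 (Orion) > 69,600,000 (Talon) > 49,900,000 (Novara) > 39,200,000 (Verdant) > 30,100,000 (Onyx) > 26,100,000 (Larkspur) > …
Bidding ends when Talon exits at $69,600,000; Orion takes it.

Orion wins at $69,600,000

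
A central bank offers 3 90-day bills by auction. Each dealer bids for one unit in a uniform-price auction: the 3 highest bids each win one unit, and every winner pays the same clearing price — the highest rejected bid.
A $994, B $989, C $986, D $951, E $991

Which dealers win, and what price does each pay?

A, E, B; each pays $986

Sorting: 994 (A), 991 (E), 989 (B), 986 (C), 951 (D)
Top 3: A, E, B.
Clearing price = highest rejected bid = $986.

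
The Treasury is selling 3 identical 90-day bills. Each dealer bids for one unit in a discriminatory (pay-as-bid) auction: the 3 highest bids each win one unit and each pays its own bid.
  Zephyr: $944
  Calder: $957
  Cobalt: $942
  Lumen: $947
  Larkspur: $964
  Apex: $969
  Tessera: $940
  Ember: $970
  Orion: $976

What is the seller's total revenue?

Total revenue: $2,915

Ordering the bids: 976 (Orion), 970 (Ember), 969 (Apex), 964 (Larkspur), 957 (Calder), …
Top 3: Orion, Ember, Apex.
Total revenue = 976 + 970 + 969 = $2,915.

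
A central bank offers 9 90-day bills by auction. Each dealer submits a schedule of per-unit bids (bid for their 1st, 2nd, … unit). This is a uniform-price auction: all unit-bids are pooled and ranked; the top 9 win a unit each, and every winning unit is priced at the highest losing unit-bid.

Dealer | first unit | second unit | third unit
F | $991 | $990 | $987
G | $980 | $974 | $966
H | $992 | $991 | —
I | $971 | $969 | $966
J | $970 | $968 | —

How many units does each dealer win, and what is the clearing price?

F 3, G 2, H 2, I 1, J 1; clearing price $969

Merging the schedules and taking the best 9: 992 (H-1), 991 (F-1), 991 (H-2), 990 (F-2), 987 (F-3), 980 (G-1), 974 (G-2), 971 (I-1), 970 (J-1)
The (k+1)-th unit-bid is $969.
Allocation: F 3, G 2, H 2, I 1, J 1.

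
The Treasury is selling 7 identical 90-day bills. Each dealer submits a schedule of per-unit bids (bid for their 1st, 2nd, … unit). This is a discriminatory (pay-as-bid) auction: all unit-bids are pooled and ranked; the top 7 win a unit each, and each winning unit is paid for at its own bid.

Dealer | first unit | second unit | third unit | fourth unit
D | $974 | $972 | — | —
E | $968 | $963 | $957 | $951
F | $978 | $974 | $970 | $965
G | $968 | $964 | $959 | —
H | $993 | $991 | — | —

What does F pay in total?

Merging the schedules and taking the best 7: 993 (H-1), 991 (H-2), 978 (F-1), 974 (D-1), 974 (F-2), 972 (D-2), 970 (F-3)
Next rejected bid: $968 (not a price — pay-as-bid).
F's winning unit-bids: 978 + 974 + 970 = $2,922.

F pays $2,922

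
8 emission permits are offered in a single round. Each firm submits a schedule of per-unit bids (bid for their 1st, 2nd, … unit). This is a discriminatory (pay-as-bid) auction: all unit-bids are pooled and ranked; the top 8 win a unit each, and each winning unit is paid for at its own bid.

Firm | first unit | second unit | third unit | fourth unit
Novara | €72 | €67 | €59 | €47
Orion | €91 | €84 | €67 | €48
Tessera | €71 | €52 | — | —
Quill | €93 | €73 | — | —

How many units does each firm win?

Novara 2, Orion 3, Quill 2, Tessera 1

Merging the schedules and taking the best 8: 93 (Quill-1), 91 (Orion-1), 84 (Orion-2), 73 (Quill-2), 72 (Novara-1), 71 (Tessera-1), 67 (Novara-2), 67 (Orion-3)
Next rejected bid: €59 (not a price — pay-as-bid).
Allocation: Novara 2, Orion 3, Quill 2, Tessera 1.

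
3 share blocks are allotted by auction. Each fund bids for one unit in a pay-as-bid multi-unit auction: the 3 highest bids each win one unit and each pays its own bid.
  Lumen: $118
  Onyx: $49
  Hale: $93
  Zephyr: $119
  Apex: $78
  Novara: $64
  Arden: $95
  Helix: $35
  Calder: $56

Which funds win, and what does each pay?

Ordering the bids: 119 (Zephyr), 118 (Lumen), 95 (Arden), 93 (Hale), 78 (Apex), …
Top 3: Zephyr, Lumen, Arden.
Each winner pays its own bid: Zephyr $119, Lumen $118, Arden $95.

Zephyr $119, Lumen $118, Arden $95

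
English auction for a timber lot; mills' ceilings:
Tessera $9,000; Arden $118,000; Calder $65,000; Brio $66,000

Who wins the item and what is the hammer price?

Arden wins at $66,000

Rule: the price rises until one bidder remains; the winner pays the price at which the last rival dropped out.
Sorting limits: 118,000 (Arden) > 66,000 (Brio) > 65,000 (Calder) > 9,000 (Tessera)
Once the price passes $66,000, only Arden is left; the hammer falls at Brio's limit of $66,000.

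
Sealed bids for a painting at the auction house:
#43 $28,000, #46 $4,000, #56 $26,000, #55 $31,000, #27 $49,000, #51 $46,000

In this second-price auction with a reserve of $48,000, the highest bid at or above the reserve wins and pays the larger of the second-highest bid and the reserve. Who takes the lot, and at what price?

#27 pays $48,000

Sorting bids: 49,000 (#27) > 46,000 (#51) > 31,000 (#55) > 28,000 (#43) > 26,000 (#56) > 4,000 (#46)
#27 has the top bid at or above the reserve ($49,000).
max(second-highest $46,000, reserve $48,000) = $48,000.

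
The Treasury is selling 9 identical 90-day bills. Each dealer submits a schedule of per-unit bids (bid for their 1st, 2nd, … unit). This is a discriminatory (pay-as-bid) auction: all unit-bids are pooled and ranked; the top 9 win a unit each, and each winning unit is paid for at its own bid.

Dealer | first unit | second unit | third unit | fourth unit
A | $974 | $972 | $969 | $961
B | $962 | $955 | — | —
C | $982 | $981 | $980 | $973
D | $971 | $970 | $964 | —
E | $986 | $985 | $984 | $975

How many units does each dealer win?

Pooled unit-bids ranked (top 9): 986 (E-1), 985 (E-2), 984 (E-3), 982 (C-1), 981 (C-2), 980 (C-3), 975 (E-4), 974 (A-1), 973 (C-4)
Next rejected bid: $972 (not a price — pay-as-bid).
Allocation: A 1, C 4, E 4.

A 1, C 4, E 4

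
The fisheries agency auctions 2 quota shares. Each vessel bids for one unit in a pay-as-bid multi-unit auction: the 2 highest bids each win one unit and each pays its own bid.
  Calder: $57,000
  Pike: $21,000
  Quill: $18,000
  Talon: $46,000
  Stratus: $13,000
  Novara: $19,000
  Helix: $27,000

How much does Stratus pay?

Sorting: 57,000 (Calder), 46,000 (Talon), 27,000 (Helix), 21,000 (Pike), …
The 2 highest are Calder, Talon.
Stratus does not win → $0.

Stratus pays $0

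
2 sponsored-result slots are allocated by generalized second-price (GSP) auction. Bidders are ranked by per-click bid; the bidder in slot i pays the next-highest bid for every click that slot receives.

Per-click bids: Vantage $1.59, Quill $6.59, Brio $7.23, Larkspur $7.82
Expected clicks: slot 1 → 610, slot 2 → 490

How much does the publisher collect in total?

Ranked by bid: $7.82 (Larkspur) > $7.23 (Brio) > $6.59 (Quill) > …
Slot 1: Larkspur pays $7.23 × 610 = $4410.30
Slot 2: Brio pays $6.59 × 490 = $3229.10
Total = $7639.40

Total revenue: $7639.40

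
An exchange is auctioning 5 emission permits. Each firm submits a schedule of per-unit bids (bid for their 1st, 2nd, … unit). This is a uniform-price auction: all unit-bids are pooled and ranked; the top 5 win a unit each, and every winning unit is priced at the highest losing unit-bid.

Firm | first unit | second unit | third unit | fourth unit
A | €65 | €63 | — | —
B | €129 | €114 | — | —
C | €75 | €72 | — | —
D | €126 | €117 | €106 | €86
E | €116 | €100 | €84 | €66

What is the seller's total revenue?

Total revenue: €530

Merging the schedules and taking the best 5: 129 (B-1), 126 (D-1), 117 (D-2), 116 (E-1), 114 (B-2)
The (k+1)-th unit-bid is €106.
Allocation: B 2, D 2, E 1. Every unit priced at €106.
Revenue = 5 × 106 = €530.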